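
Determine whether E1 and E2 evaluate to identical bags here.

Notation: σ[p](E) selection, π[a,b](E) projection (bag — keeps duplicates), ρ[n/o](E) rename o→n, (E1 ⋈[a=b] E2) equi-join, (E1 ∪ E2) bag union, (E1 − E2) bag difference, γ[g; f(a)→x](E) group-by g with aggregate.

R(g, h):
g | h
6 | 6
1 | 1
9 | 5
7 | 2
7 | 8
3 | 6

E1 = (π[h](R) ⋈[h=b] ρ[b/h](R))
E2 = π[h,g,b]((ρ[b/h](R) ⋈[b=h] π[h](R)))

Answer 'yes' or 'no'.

E1 per-node cardinality:
  R → 6
  π[h](R) → 6
  R → 6
  ρ[b/h](R) → 6
  (π[h](R) ⋈[h=b] ρ[b/h](R)) → 8
E2 per-node cardinality:
  R → 6
  ρ[b/h](R) → 6
  R → 6
  π[h](R) → 6
  (ρ[b/h](R) ⋈[b=h] π[h](R)) → 8
  π[h,g,b]((ρ[b/h](R) ⋈[b=h] π[h](R))) → 8

E1 and E2 produce the same multiset:
h | g | b
1 | 1 | 1
2 | 7 | 2
5 | 9 | 5
6 | 3 | 6
6 | 3 | 6
6 | 6 | 6
6 | 6 | 6
8 | 7 | 8

yes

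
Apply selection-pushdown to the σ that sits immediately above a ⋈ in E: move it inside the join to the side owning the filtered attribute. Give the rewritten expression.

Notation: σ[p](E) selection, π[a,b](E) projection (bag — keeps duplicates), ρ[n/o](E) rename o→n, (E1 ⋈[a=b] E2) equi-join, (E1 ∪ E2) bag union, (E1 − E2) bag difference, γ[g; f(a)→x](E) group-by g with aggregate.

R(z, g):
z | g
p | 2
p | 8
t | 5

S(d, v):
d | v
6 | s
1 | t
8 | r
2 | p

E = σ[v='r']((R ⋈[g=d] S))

σ filters on v, owned by the right side.
E' = (R ⋈[g=d] σ[v='r'](S))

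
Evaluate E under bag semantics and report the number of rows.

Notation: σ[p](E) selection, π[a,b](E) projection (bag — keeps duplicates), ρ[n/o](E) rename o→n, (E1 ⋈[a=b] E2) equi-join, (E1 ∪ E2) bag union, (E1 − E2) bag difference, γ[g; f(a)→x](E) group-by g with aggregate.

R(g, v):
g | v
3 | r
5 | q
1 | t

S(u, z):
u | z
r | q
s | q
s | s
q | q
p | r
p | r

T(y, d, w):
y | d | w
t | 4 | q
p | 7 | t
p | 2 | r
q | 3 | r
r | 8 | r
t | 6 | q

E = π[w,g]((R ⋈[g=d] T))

Stepwise |·|:
  R → 3
  T → 6
  (R ⋈[g=d] T) → 1
  π[w,g]((R ⋈[g=d] T)) → 1

|E| = 1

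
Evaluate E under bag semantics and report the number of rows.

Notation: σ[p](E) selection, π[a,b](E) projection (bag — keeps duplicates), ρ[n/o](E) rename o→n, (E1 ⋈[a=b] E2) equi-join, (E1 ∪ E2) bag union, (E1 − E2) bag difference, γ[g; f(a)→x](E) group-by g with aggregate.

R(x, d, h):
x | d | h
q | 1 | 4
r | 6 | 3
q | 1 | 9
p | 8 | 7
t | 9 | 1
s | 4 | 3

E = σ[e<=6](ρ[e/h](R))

Row counts bottom-up:
  R → 6
  ρ[e/h](R) → 6
  σ[e<=6](ρ[e/h](R)) → 4

|E| = 4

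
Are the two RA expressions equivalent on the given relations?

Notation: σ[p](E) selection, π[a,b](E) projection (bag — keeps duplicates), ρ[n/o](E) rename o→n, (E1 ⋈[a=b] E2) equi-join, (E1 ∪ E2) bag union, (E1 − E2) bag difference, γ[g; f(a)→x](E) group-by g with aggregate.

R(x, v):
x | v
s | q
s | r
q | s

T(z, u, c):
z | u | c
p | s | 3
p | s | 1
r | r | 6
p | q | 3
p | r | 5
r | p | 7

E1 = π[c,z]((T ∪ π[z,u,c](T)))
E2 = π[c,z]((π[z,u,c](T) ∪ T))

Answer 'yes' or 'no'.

E1 row counts bottom-up:
  T → 6
  T → 6
  π[z,u,c](T) → 6
  (T ∪ π[z,u,c](T)) → 12
  π[c,z]((T ∪ π[z,u,c](T))) → 12
E2 row counts bottom-up:
  T → 6
  π[z,u,c](T) → 6
  T → 6
  (π[z,u,c](T) ∪ T) → 12
  π[c,z]((π[z,u,c](T) ∪ T)) → 12

E1 and E2 produce the same multiset:
c | z
1 | p
1 | p
3 | p
3 | p
3 | p
3 | p
5 | p
5 | p
6 | r
6 | r
7 | r
7 | r

yes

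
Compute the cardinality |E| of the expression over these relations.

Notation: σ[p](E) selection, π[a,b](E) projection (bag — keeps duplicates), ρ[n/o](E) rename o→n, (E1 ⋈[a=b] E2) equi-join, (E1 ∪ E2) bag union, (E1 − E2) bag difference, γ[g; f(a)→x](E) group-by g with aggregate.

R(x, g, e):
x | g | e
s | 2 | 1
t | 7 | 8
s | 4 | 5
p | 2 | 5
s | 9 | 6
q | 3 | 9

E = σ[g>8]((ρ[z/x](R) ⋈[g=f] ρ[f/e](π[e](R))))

Per-node cardinality:
  R → 6
  ρ[z/x](R) → 6
  R → 6
  π[e](R) → 6
  ρ[f/e](π[e](R)) → 6
  (ρ[z/x](R) ⋈[g=f] ρ[f/e](π[e](R))) → 1
  σ[g>8]((ρ[z/x](R) ⋈[g=f] ρ[f/e](π[e](R)))) → 1

|E| = 1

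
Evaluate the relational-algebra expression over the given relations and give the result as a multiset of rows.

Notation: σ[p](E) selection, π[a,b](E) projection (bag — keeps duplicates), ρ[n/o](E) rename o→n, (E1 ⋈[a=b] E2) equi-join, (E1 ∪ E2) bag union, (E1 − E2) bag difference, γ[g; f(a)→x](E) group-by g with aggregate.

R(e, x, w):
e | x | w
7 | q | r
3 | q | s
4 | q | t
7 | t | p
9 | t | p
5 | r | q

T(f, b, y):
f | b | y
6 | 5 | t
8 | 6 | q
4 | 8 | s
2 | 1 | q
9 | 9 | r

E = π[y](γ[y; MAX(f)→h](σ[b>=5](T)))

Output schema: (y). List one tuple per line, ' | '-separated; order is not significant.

Per-node cardinality:
  T → 5
  σ[b>=5](T) → 4
  γ[y; MAX(f)→h](σ[b>=5](T)) → 4
  π[y](γ[y; MAX(f)→h](σ[b>=5](T))) → 4

== RESULT ==
y
q
r
s
t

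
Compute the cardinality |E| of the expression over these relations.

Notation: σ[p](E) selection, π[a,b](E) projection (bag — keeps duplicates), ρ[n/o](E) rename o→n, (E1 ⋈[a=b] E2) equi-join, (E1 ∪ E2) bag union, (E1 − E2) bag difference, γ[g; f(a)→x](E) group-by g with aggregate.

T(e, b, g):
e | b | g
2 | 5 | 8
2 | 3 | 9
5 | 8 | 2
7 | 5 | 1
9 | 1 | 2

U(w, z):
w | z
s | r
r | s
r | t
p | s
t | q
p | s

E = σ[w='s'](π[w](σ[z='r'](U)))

Row counts bottom-up:
  U → 6
  σ[z='r'](U) → 1
  π[w](σ[z='r'](U)) → 1
  σ[w='s'](π[w](σ[z='r'](U))) → 1

|E| = 1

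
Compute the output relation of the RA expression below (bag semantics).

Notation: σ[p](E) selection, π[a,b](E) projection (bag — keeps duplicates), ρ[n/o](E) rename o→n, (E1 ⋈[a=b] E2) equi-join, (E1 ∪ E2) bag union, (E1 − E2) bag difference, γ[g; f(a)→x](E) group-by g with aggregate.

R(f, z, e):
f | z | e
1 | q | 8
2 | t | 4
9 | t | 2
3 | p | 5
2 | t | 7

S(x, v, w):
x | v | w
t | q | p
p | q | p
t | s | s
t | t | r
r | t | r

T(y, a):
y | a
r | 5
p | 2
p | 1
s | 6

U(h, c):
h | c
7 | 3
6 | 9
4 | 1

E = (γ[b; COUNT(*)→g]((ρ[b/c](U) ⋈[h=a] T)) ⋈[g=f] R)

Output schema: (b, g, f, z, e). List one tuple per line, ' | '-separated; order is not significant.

Row counts bottom-up:
  U → 3
  ρ[b/c](U) → 3
  T → 4
  (ρ[b/c](U) ⋈[h=a] T) → 1
  γ[b; COUNT(*)→g]((ρ[b/c](U) ⋈[h=a] T)) → 1
  R → 5
  (γ[b; COUNT(*)→g]((ρ[b/c](U) ⋈[h=a] T)) ⋈[g=f] R) → 1

== RESULT ==
b | g | f | z | e
9 | 1 | 1 | q | 8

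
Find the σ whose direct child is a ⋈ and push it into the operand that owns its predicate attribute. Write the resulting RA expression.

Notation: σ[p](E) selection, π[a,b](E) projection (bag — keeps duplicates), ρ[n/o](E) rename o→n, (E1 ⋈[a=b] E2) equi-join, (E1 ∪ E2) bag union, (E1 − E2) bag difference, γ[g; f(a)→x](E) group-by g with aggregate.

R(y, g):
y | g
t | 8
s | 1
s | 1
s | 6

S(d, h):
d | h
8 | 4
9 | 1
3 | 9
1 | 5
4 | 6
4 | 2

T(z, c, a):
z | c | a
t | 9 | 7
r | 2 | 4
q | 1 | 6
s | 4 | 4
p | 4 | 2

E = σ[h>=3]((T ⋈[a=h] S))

σ filters on h, owned by the right side.
E' = (T ⋈[a=h] σ[h>=3](S))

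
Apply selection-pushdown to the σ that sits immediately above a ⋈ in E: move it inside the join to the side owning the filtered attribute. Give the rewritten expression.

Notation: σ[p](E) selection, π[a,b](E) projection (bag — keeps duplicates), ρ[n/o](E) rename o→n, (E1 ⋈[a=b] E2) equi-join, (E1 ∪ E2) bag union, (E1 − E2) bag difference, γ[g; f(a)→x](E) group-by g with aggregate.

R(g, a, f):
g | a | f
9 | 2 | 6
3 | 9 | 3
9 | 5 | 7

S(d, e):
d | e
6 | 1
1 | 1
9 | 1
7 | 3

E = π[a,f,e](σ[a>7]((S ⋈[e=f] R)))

σ filters on a, owned by the right side.
E' = π[a,f,e]((S ⋈[e=f] σ[a>7](R)))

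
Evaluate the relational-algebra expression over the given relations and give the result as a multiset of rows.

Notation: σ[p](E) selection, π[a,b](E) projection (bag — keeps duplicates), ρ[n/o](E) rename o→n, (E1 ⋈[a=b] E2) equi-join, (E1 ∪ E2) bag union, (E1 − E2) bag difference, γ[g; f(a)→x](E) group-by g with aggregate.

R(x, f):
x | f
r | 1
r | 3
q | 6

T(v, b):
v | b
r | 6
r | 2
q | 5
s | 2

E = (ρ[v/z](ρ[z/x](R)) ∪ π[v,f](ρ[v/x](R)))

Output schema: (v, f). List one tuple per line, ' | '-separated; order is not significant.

Per-node cardinality:
  R → 3
  ρ[z/x](R) → 3
  ρ[v/z](ρ[z/x](R)) → 3
  R → 3
  ρ[v/x](R) → 3
  π[v,f](ρ[v/x](R)) → 3
  (ρ[v/z](ρ[z/x](R)) ∪ π[v,f](ρ[v/x](R))) → 6

== RESULT ==
v | f
q | 6
q | 6
r | 1
r | 1
r | 3
r | 3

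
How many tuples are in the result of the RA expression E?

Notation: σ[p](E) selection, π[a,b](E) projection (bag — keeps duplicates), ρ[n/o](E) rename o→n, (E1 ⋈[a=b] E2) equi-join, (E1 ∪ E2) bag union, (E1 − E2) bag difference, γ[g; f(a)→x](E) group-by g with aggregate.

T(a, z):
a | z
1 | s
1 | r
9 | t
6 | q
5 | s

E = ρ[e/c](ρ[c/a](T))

Stepwise |·|:
  T → 5
  ρ[c/a](T) → 5
  ρ[e/c](ρ[c/a](T)) → 5

|E| = 5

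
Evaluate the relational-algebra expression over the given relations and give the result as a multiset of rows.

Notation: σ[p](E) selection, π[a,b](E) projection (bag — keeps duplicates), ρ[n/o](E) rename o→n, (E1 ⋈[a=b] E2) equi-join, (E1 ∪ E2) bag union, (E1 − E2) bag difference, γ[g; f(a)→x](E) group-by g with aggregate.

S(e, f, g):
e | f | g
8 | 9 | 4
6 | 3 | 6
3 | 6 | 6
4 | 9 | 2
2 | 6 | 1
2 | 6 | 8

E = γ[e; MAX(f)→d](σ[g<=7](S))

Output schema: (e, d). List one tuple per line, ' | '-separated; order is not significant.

Subexpression sizes:
  S → 6
  σ[g<=7](S) → 5
  γ[e; MAX(f)→d](σ[g<=7](S)) → 5

== RESULT ==
e | d
2 | 6
3 | 6
4 | 9
6 | 3
8 | 9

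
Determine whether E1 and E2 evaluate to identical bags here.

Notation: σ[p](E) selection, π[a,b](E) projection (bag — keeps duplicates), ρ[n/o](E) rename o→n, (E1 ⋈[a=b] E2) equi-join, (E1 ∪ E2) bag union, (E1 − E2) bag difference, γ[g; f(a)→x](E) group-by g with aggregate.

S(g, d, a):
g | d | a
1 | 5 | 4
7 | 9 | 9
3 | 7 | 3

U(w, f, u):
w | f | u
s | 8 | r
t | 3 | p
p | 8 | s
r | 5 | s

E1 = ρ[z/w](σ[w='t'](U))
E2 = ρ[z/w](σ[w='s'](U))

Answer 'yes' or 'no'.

E1 row counts bottom-up:
  U → 4
  σ[w='t'](U) → 1
  ρ[z/w](σ[w='t'](U)) → 1
E2 row counts bottom-up:
  U → 4
  σ[w='s'](U) → 1
  ρ[z/w](σ[w='s'](U)) → 1

E1 result:
z | f | u
t | 3 | p
E2 result:
z | f | u
s | 8 | r
Witness: ('t', 3, 'p') appears 1× in E1 but 0× in E2.

no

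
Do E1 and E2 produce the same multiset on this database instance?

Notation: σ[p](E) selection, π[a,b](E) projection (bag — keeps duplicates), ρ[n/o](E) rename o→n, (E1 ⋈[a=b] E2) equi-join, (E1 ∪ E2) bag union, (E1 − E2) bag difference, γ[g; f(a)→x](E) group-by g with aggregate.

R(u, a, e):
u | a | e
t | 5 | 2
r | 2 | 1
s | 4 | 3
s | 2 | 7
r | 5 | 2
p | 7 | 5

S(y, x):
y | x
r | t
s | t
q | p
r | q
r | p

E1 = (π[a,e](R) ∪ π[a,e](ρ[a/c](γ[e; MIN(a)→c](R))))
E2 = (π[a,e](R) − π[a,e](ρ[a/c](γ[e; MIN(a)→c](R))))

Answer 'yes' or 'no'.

E1 per-node cardinality:
  R → 6
  π[a,e](R) → 6
  R → 6
  γ[e; MIN(a)→c](R) → 5
  ρ[a/c](γ[e; MIN(a)→c](R)) → 5
  π[a,e](ρ[a/c](γ[e; MIN(a)→c](R))) → 5
  (π[a,e](R) ∪ π[a,e](ρ[a/c](γ[e; MIN(a)→c](R)))) → 11
E2 per-node cardinality:
  R → 6
  π[a,e](R) → 6
  R → 6
  γ[e; MIN(a)→c](R) → 5
  ρ[a/c](γ[e; MIN(a)→c](R)) → 5
  π[a,e](ρ[a/c](γ[e; MIN(a)→c](R))) → 5
  (π[a,e](R) − π[a,e](ρ[a/c](γ[e; MIN(a)→c](R)))) → 1

E1 result:
a | e
2 | 1
2 | 1
2 | 7
2 | 7
4 | 3
4 | 3
5 | 2
5 | 2
5 | 2
7 | 5
7 | 5
E2 result:
a | e
5 | 2
Witness: (2, 1) appears 2× in E1 but 0× in E2.

no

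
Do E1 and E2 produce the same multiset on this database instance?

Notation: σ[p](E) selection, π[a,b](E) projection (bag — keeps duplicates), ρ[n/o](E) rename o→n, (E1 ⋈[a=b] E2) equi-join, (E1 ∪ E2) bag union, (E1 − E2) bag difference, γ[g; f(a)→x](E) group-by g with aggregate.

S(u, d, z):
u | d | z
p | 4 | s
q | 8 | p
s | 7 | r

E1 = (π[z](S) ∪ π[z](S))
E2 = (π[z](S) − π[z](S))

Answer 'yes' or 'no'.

E1 stepwise |·|:
  S → 3
  π[z](S) → 3
  S → 3
  π[z](S) → 3
  (π[z](S) ∪ π[z](S)) → 6
E2 stepwise |·|:
  S → 3
  π[z](S) → 3
  S → 3
  π[z](S) → 3
  (π[z](S) − π[z](S)) → 0

E1 result:
z
p
p
r
r
s
s
E2 result:
z
(0 rows)
Witness: ('p',) appears 2× in E1 but 0× in E2.

no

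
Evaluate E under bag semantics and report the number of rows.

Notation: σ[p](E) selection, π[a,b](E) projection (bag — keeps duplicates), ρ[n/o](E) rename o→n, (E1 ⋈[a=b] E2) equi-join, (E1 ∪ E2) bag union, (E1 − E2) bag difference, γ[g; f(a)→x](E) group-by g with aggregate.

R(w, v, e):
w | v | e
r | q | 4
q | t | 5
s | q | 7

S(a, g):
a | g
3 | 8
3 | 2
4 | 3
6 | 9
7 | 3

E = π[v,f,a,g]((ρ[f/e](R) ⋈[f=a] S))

Per-node cardinality:
  R → 3
  ρ[f/e](R) → 3
  S → 5
  (ρ[f/e](R) ⋈[f=a] S) → 2
  π[v,f,a,g]((ρ[f/e](R) ⋈[f=a] S)) → 2

|E| = 2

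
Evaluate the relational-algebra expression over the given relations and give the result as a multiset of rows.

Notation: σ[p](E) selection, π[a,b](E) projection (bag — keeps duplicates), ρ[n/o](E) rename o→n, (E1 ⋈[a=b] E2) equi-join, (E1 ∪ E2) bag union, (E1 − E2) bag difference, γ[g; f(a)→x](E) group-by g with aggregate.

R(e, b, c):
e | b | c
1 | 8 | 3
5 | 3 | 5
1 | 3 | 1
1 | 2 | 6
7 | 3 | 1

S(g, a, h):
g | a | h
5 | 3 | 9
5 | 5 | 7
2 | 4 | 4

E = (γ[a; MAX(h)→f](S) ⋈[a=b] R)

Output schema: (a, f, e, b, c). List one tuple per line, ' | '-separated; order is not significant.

Subexpression sizes:
  S → 3
  γ[a; MAX(h)→f](S) → 3
  R → 5
  (γ[a; MAX(h)→f](S) ⋈[a=b] R) → 3

== RESULT ==
a | f | e | b | c
3 | 9 | 1 | 3 | 1
3 | 9 | 5 | 3 | 5
3 | 9 | 7 | 3 | 1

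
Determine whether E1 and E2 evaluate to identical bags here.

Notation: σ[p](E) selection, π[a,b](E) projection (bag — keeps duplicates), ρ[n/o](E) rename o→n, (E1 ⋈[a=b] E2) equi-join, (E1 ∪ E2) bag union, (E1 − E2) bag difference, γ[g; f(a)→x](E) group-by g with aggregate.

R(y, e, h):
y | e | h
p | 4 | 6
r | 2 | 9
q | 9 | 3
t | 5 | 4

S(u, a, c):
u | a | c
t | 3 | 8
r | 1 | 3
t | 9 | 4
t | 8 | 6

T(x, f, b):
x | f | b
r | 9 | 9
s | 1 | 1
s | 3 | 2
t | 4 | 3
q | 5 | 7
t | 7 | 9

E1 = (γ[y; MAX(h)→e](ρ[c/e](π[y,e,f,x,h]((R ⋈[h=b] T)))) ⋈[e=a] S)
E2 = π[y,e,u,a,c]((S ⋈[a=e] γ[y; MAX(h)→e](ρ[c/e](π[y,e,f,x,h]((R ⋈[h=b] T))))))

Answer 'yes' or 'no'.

E1 stepwise |·|:
  R → 4
  T → 6
  (R ⋈[h=b] T) → 3
  π[y,e,f,x,h]((R ⋈[h=b] T)) → 3
  ρ[c/e](π[y,e,f,x,h]((R ⋈[h=b] T))) → 3
  γ[y; MAX(h)→e](ρ[c/e](π[y,e,f,x,h]((R ⋈[h=b] T)))) → 2
  S → 4
  (γ[y; MAX(h)→e](ρ[c/e](π[y,e,f,x,h]((R ⋈[h=b] T)))) ⋈[e=a] S) → 2
E2 stepwise |·|:
  S → 4
  R → 4
  T → 6
  (R ⋈[h=b] T) → 3
  π[y,e,f,x,h]((R ⋈[h=b] T)) → 3
  ρ[c/e](π[y,e,f,x,h]((R ⋈[h=b] T))) → 3
  γ[y; MAX(h)→e](ρ[c/e](π[y,e,f,x,h]((R ⋈[h=b] T)))) → 2
  (S ⋈[a=e] γ[y; MAX(h)→e](ρ[c/e](π[y,e,f,x,h]((R ⋈[h=b] T))))) → 2
  π[y,e,u,a,c]((S ⋈[a=e] γ[y; MAX(h)→e](ρ[c/e](π[y,e,f,x,h]((R ⋈[h=b] T)))))) → 2

E1 and E2 produce the same multiset:
y | e | u | a | c
q | 3 | t | 3 | 8
r | 9 | t | 9 | 4

yes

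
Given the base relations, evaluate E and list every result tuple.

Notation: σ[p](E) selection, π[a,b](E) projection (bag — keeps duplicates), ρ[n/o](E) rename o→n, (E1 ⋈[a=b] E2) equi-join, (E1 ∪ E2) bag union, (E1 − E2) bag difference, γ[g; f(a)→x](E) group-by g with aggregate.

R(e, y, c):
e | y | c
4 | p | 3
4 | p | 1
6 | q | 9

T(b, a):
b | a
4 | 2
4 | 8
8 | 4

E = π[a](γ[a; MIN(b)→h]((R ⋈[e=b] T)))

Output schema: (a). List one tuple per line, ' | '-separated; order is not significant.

Per-node cardinality:
  R → 3
  T → 3
  (R ⋈[e=b] T) → 4
  γ[a; MIN(b)→h]((R ⋈[e=b] T)) → 2
  π[a](γ[a; MIN(b)→h]((R ⋈[e=b] T))) → 2

== RESULT ==
a
2
8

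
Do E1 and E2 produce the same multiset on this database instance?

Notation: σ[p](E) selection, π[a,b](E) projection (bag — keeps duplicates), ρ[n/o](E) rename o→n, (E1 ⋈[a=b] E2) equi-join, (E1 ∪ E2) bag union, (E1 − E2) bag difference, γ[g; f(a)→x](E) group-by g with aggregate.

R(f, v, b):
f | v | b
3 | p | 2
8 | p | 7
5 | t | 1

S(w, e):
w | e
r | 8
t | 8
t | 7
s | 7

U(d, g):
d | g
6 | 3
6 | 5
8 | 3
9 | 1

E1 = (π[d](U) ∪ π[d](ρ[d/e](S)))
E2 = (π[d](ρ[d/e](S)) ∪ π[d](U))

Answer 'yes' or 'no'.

E1 per-node cardinality:
  U → 4
  π[d](U) → 4
  S → 4
  ρ[d/e](S) → 4
  π[d](ρ[d/e](S)) → 4
  (π[d](U) ∪ π[d](ρ[d/e](S))) → 8
E2 per-node cardinality:
  S → 4
  ρ[d/e](S) → 4
  π[d](ρ[d/e](S)) → 4
  U → 4
  π[d](U) → 4
  (π[d](ρ[d/e](S)) ∪ π[d](U)) → 8

E1 and E2 produce the same multiset:
d
6
6
7
7
8
8
8
9

yes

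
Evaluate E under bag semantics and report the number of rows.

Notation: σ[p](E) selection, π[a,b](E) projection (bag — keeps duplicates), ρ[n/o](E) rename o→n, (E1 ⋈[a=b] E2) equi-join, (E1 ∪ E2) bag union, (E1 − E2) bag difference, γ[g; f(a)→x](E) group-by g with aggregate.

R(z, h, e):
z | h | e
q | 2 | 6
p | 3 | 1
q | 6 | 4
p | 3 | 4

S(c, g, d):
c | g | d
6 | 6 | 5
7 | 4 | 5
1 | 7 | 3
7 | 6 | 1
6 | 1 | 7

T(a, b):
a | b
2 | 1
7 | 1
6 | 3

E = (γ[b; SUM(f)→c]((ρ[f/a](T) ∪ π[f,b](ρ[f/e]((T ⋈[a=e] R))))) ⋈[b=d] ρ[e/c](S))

Stepwise |·|:
  T → 3
  ρ[f/a](T) → 3
  T → 3
  R → 4
  (T ⋈[a=e] R) → 1
  ρ[f/e]((T ⋈[a=e] R)) → 1
  π[f,b](ρ[f/e]((T ⋈[a=e] R))) → 1
  (ρ[f/a](T) ∪ π[f,b](ρ[f/e]((T ⋈[a=e] R)))) → 4
  γ[b; SUM(f)→c]((ρ[f/a](T) ∪ π[f,b](ρ[f/e]((T ⋈[a=e] R))))) → 2
  S → 5
  ρ[e/c](S) → 5
  (γ[b; SUM(f)→c]((ρ[f/a](T) ∪ π[f,b](ρ[f/e]((T ⋈[a=e] R))))) ⋈[b=d] ρ[e/c](S)) → 2

|E| = 2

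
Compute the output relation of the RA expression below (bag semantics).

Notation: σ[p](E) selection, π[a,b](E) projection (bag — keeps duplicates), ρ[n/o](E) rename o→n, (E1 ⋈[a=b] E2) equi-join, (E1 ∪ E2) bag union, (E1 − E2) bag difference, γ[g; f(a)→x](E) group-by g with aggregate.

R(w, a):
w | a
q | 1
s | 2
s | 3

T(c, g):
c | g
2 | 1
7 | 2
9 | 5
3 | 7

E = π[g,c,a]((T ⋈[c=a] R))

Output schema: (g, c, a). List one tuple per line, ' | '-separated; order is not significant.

Subexpression sizes:
  T → 4
  R → 3
  (T ⋈[c=a] R) → 2
  π[g,c,a]((T ⋈[c=a] R)) → 2

== RESULT ==
g | c | a
1 | 2 | 2
7 | 3 | 3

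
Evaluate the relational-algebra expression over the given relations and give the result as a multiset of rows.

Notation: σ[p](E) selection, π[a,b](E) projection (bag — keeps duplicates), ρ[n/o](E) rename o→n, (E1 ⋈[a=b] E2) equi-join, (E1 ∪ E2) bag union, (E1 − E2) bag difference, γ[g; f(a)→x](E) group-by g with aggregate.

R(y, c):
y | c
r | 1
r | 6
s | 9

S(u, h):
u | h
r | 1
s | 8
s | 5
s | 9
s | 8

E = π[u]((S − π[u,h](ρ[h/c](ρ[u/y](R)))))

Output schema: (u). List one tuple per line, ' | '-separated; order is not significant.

Row counts bottom-up:
  S → 5
  R → 3
  ρ[u/y](R) → 3
  ρ[h/c](ρ[u/y](R)) → 3
  π[u,h](ρ[h/c](ρ[u/y](R))) → 3
  (S − π[u,h](ρ[h/c](ρ[u/y](R)))) → 3
  π[u]((S − π[u,h](ρ[h/c](ρ[u/y](R))))) → 3

== RESULT ==
u
s
s
s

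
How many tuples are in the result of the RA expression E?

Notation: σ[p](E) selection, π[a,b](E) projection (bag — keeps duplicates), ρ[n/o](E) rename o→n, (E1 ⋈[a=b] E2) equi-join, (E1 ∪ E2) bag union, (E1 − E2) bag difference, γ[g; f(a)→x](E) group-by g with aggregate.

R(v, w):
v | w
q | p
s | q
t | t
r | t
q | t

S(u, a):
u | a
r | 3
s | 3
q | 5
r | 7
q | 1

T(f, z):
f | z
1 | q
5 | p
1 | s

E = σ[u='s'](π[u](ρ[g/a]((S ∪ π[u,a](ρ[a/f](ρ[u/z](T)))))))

Stepwise |·|:
  S → 5
  T → 3
  ρ[u/z](T) → 3
  ρ[a/f](ρ[u/z](T)) → 3
  π[u,a](ρ[a/f](ρ[u/z](T))) → 3
  (S ∪ π[u,a](ρ[a/f](ρ[u/z](T)))) → 8
  ρ[g/a]((S ∪ π[u,a](ρ[a/f](ρ[u/z](T))))) → 8
  π[u](ρ[g/a]((S ∪ π[u,a](ρ[a/f](ρ[u/z](T)))))) → 8
  σ[u='s'](π[u](ρ[g/a]((S ∪ π[u,a](ρ[a/f](ρ[u/z](T))))))) → 2

|E| = 2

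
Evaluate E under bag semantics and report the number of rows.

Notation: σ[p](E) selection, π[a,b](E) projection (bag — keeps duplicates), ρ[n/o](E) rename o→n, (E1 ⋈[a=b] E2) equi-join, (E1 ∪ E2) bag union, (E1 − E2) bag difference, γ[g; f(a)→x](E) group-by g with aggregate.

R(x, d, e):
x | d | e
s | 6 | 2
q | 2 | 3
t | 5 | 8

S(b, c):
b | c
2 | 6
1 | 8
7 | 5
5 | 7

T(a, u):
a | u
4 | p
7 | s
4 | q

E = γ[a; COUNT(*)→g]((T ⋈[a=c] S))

Row counts bottom-up:
  T → 3
  S → 4
  (T ⋈[a=c] S) → 1
  γ[a; COUNT(*)→g]((T ⋈[a=c] S)) → 1

|E| = 1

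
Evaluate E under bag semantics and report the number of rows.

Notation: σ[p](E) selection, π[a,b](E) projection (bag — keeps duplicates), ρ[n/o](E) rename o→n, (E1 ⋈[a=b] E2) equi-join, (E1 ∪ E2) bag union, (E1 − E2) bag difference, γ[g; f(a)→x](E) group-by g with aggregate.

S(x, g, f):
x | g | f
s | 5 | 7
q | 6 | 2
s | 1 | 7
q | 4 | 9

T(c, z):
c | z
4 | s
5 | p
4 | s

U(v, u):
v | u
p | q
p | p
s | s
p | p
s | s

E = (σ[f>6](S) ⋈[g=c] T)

Per-node cardinality:
  S → 4
  σ[f>6](S) → 3
  T → 3
  (σ[f>6](S) ⋈[g=c] T) → 3

|E| = 3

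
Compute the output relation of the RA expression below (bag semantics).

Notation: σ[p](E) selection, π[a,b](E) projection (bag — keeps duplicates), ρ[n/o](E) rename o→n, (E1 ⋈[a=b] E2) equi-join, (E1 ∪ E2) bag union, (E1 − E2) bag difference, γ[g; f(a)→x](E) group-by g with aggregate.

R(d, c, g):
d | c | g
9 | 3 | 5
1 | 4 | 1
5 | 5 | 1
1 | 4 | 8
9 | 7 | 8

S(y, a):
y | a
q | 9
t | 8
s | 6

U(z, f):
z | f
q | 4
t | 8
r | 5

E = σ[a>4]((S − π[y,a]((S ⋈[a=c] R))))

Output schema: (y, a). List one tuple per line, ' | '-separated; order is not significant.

Stepwise |·|:
  S → 3
  S → 3
  R → 5
  (S ⋈[a=c] R) → 0
  π[y,a]((S ⋈[a=c] R)) → 0
  (S − π[y,a]((S ⋈[a=c] R))) → 3
  σ[a>4]((S − π[y,a]((S ⋈[a=c] R)))) → 3

== RESULT ==
y | a
q | 9
s | 6
t | 8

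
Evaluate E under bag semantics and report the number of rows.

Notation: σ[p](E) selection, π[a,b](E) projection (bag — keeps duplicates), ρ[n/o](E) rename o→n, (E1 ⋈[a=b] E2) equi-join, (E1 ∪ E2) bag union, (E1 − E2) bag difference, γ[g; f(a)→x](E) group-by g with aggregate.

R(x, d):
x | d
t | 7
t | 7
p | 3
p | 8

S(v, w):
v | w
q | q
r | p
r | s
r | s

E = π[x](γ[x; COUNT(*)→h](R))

Subexpression sizes:
  R → 4
  γ[x; COUNT(*)→h](R) → 2
  π[x](γ[x; COUNT(*)→h](R)) → 2

|E| = 2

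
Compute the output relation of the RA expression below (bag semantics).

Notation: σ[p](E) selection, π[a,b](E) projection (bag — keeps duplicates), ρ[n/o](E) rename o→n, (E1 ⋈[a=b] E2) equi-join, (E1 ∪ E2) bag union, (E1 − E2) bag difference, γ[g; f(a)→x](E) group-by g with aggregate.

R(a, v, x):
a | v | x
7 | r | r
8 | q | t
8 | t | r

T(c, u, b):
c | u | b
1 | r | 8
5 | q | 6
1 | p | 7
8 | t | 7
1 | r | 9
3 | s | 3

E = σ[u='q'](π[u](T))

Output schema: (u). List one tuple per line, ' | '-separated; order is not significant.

Subexpression sizes:
  T → 6
  π[u](T) → 6
  σ[u='q'](π[u](T)) → 1

== RESULT ==
u
q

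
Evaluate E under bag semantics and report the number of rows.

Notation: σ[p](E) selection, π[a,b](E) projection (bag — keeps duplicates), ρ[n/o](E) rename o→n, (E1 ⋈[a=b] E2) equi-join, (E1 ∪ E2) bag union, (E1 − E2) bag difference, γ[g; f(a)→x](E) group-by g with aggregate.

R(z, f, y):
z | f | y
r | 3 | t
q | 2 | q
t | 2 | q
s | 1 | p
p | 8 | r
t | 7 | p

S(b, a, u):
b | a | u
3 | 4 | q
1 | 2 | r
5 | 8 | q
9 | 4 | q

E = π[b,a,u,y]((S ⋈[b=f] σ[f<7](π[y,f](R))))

Row counts bottom-up:
  S → 4
  R → 6
  π[y,f](R) → 6
  σ[f<7](π[y,f](R)) → 4
  (S ⋈[b=f] σ[f<7](π[y,f](R))) → 2
  π[b,a,u,y]((S ⋈[b=f] σ[f<7](π[y,f](R)))) → 2

|E| = 2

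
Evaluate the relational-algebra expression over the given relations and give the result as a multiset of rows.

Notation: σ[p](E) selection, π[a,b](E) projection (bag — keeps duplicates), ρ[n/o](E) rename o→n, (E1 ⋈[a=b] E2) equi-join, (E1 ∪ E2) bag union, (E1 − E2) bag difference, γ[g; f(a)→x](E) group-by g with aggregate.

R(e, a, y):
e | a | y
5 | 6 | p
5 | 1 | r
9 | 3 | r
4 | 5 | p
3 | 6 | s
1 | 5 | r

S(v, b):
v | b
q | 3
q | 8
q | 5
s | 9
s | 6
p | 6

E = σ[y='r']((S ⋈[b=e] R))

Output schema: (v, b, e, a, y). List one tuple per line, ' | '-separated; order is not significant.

Per-node cardinality:
  S → 6
  R → 6
  (S ⋈[b=e] R) → 4
  σ[y='r']((S ⋈[b=e] R)) → 2

== RESULT ==
v | b | e | a | y
q | 5 | 5 | 1 | r
s | 9 | 9 | 3 | r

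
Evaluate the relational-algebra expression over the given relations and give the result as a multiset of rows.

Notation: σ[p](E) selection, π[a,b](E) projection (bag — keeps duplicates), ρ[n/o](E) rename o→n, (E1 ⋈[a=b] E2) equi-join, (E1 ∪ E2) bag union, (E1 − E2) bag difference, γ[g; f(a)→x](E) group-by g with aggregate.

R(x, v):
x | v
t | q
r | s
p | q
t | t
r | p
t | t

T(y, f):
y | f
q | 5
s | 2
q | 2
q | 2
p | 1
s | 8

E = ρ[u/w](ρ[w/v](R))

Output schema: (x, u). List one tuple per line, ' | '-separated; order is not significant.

Row counts bottom-up:
  R → 6
  ρ[w/v](R) → 6
  ρ[u/w](ρ[w/v](R)) → 6

== RESULT ==
x | u
p | q
r | p
r | s
t | q
t | t
t | t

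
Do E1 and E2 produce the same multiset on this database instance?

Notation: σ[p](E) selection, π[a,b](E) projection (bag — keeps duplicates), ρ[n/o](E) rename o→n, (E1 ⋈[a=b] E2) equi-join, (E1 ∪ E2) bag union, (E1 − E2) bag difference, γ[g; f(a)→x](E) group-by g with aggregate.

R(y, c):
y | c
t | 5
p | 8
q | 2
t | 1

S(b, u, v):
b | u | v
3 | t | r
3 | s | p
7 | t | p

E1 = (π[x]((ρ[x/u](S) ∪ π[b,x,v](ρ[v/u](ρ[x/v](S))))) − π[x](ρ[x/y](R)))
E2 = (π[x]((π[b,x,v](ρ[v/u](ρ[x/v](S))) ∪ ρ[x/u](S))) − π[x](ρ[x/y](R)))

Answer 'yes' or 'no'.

E1 subexpression sizes:
  S → 3
  ρ[x/u](S) → 3
  S → 3
  ρ[x/v](S) → 3
  ρ[v/u](ρ[x/v](S)) → 3
  π[b,x,v](ρ[v/u](ρ[x/v](S))) → 3
  (ρ[x/u](S) ∪ π[b,x,v](ρ[v/u](ρ[x/v](S)))) → 6
  π[x]((ρ[x/u](S) ∪ π[b,x,v](ρ[v/u](ρ[x/v](S))))) → 6
  R → 4
  ρ[x/y](R) → 4
  π[x](ρ[x/y](R)) → 4
  (π[x]((ρ[x/u](S) ∪ π[b,x,v](ρ[v/u](ρ[x/v](S))))) − π[x](ρ[x/y](R))) → 3
E2 subexpression sizes:
  S → 3
  ρ[x/v](S) → 3
  ρ[v/u](ρ[x/v](S)) → 3
  π[b,x,v](ρ[v/u](ρ[x/v](S))) → 3
  S → 3
  ρ[x/u](S) → 3
  (π[b,x,v](ρ[v/u](ρ[x/v](S))) ∪ ρ[x/u](S)) → 6
  π[x]((π[b,x,v](ρ[v/u](ρ[x/v](S))) ∪ ρ[x/u](S))) → 6
  R → 4
  ρ[x/y](R) → 4
  π[x](ρ[x/y](R)) → 4
  (π[x]((π[b,x,v](ρ[v/u](ρ[x/v](S))) ∪ ρ[x/u](S))) − π[x](ρ[x/y](R))) → 3

E1 and E2 produce the same multiset:
x
p
r
s

yes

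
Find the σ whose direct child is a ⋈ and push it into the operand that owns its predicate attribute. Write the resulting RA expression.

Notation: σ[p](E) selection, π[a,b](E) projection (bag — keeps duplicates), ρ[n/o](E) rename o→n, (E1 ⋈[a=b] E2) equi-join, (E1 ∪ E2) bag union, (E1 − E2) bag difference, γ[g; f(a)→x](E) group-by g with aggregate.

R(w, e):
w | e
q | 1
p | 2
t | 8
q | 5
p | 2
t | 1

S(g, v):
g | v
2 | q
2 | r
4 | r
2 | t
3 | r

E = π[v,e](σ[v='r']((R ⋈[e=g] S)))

σ filters on v, owned by the right side.
E' = π[v,e]((R ⋈[e=g] σ[v='r'](S)))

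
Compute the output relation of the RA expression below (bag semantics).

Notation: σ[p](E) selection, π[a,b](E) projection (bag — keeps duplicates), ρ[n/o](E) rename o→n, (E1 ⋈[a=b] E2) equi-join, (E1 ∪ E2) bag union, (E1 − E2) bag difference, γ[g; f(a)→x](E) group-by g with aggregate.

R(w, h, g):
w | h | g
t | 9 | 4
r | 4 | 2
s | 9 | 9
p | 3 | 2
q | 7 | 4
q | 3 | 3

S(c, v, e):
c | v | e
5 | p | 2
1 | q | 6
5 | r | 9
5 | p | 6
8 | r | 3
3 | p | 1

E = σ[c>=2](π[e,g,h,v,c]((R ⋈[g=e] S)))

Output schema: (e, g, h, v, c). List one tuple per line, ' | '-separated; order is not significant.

Stepwise |·|:
  R → 6
  S → 6
  (R ⋈[g=e] S) → 4
  π[e,g,h,v,c]((R ⋈[g=e] S)) → 4
  σ[c>=2](π[e,g,h,v,c]((R ⋈[g=e] S))) → 4

== RESULT ==
e | g | h | v | c
2 | 2 | 3 | p | 5
2 | 2 | 4 | p | 5
3 | 3 | 3 | r | 8
9 | 9 | 9 | r | 5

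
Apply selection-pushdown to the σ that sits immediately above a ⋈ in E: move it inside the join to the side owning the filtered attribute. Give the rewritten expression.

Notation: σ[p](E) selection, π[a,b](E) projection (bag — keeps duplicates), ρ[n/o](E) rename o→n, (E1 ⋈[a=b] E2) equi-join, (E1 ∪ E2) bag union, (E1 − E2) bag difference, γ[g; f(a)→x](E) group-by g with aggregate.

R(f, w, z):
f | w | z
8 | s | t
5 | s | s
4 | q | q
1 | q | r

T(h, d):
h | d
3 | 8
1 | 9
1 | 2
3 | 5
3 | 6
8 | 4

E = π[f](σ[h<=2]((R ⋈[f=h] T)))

σ filters on h, owned by the right side.
E' = π[f]((R ⋈[f=h] σ[h<=2](T)))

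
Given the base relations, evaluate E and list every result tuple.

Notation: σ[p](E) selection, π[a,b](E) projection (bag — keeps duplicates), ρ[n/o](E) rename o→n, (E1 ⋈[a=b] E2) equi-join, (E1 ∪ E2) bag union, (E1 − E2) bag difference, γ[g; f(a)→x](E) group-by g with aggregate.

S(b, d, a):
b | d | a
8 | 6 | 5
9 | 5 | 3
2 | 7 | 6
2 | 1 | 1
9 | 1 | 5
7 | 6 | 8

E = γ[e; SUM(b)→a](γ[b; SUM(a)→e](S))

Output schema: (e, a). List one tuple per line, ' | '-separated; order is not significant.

Stepwise |·|:
  S → 6
  γ[b; SUM(a)→e](S) → 4
  γ[e; SUM(b)→a](γ[b; SUM(a)→e](S)) → 3

== RESULT ==
e | a
5 | 8
7 | 2
8 | 16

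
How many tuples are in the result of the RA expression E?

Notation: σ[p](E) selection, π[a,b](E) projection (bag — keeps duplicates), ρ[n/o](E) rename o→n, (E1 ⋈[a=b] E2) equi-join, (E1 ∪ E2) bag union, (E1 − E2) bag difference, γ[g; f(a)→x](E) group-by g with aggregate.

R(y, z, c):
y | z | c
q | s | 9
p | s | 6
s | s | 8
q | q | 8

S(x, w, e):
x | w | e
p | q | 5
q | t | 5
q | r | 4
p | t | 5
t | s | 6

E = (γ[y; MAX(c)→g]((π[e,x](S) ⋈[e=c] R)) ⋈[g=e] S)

Subexpression sizes:
  S → 5
  π[e,x](S) → 5
  R → 4
  (π[e,x](S) ⋈[e=c] R) → 1
  γ[y; MAX(c)→g]((π[e,x](S) ⋈[e=c] R)) → 1
  S → 5
  (γ[y; MAX(c)→g]((π[e,x](S) ⋈[e=c] R)) ⋈[g=e] S) → 1

|E| = 1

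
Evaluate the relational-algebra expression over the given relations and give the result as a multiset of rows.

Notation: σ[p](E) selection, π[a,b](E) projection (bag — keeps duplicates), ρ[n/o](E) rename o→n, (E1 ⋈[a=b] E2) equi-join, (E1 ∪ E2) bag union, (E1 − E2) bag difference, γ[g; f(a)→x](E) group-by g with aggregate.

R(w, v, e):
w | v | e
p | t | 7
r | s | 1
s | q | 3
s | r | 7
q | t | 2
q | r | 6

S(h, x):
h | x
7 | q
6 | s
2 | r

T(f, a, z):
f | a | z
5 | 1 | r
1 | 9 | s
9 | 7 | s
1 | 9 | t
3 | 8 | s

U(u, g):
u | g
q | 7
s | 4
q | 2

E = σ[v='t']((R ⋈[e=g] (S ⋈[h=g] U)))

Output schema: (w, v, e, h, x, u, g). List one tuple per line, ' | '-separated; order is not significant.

Row counts bottom-up:
  R → 6
  S → 3
  U → 3
  (S ⋈[h=g] U) → 2
  (R ⋈[e=g] (S ⋈[h=g] U)) → 3
  σ[v='t']((R ⋈[e=g] (S ⋈[h=g] U))) → 2

== RESULT ==
w | v | e | h | x | u | g
p | t | 7 | 7 | q | q | 7
q | t | 2 | 2 | r | q | 2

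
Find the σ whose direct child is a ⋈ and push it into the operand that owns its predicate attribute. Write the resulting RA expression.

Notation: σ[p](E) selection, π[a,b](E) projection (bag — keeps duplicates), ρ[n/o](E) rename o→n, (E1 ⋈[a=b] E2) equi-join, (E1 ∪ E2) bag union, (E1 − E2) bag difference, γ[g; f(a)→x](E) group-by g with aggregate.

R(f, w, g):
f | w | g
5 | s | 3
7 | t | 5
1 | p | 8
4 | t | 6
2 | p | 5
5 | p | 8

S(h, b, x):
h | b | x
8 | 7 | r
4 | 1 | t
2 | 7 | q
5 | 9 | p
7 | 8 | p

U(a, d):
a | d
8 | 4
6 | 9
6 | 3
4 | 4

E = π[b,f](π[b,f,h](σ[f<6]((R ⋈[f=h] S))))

σ filters on f, owned by the left side.
E' = π[b,f](π[b,f,h]((σ[f<6](R) ⋈[f=h] S)))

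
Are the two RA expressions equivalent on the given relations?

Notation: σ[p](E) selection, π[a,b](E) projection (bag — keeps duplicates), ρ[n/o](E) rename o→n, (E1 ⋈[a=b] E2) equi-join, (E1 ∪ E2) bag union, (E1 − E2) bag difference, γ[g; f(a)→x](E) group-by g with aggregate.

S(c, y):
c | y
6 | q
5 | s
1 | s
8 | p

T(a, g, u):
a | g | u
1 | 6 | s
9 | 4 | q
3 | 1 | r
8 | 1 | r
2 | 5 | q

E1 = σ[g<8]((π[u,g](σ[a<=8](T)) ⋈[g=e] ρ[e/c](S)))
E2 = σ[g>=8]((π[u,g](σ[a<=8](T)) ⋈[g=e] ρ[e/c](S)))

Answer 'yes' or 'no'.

E1 subexpression sizes:
  T → 5
  σ[a<=8](T) → 4
  π[u,g](σ[a<=8](T)) → 4
  S → 4
  ρ[e/c](S) → 4
  (π[u,g](σ[a<=8](T)) ⋈[g=e] ρ[e/c](S)) → 4
  σ[g<8]((π[u,g](σ[a<=8](T)) ⋈[g=e] ρ[e/c](S))) → 4
E2 subexpression sizes:
  T → 5
  σ[a<=8](T) → 4
  π[u,g](σ[a<=8](T)) → 4
  S → 4
  ρ[e/c](S) → 4
  (π[u,g](σ[a<=8](T)) ⋈[g=e] ρ[e/c](S)) → 4
  σ[g>=8]((π[u,g](σ[a<=8](T)) ⋈[g=e] ρ[e/c](S))) → 0

E1 result:
u | g | e | y
q | 5 | 5 | s
r | 1 | 1 | s
r | 1 | 1 | s
s | 6 | 6 | q
E2 result:
u | g | e | y
(0 rows)
Witness: ('s', 6, 6, 'q') appears 1× in E1 but 0× in E2.

no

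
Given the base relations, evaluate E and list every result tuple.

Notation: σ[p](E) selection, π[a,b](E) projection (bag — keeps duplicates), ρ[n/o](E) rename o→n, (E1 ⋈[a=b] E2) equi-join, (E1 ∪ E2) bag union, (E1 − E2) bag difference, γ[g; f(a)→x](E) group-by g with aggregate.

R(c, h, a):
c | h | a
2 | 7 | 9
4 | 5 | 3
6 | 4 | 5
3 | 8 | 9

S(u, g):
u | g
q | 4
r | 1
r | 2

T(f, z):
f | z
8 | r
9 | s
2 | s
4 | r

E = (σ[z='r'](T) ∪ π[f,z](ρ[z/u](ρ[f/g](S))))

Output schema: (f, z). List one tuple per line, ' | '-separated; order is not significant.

Stepwise |·|:
  T → 4
  σ[z='r'](T) → 2
  S → 3
  ρ[f/g](S) → 3
  ρ[z/u](ρ[f/g](S)) → 3
  π[f,z](ρ[z/u](ρ[f/g](S))) → 3
  (σ[z='r'](T) ∪ π[f,z](ρ[z/u](ρ[f/g](S)))) → 5

== RESULT ==
f | z
1 | r
2 | r
4 | q
4 | r
8 | r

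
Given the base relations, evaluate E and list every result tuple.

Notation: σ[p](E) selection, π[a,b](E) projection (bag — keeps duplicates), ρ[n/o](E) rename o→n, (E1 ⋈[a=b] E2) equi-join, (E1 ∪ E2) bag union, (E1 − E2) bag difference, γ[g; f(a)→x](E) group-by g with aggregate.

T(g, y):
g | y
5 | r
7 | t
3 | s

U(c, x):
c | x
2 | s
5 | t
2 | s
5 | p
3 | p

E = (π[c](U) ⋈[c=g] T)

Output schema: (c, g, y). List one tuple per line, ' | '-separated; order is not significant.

Row counts bottom-up:
  U → 5
  π[c](U) → 5
  T → 3
  (π[c](U) ⋈[c=g] T) → 3

== RESULT ==
c | g | y
3 | 3 | s
5 | 5 | r
5 | 5 | r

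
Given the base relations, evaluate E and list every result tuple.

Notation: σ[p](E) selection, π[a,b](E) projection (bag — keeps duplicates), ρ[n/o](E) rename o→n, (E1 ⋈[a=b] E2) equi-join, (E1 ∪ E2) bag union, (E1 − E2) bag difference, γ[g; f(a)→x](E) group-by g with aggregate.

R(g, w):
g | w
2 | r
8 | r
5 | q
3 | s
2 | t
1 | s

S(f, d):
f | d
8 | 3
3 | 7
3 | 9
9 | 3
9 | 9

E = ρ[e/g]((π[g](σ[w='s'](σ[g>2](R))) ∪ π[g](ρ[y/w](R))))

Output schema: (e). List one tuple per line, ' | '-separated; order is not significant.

Subexpression sizes:
  R → 6
  σ[g>2](R) → 3
  σ[w='s'](σ[g>2](R)) → 1
  π[g](σ[w='s'](σ[g>2](R))) → 1
  R → 6
  ρ[y/w](R) → 6
  π[g](ρ[y/w](R)) → 6
  (π[g](σ[w='s'](σ[g>2](R))) ∪ π[g](ρ[y/w](R))) → 7
  ρ[e/g]((π[g](σ[w='s'](σ[g>2](R))) ∪ π[g](ρ[y/w](R)))) → 7

== RESULT ==
e
1
2
2
3
3
5
8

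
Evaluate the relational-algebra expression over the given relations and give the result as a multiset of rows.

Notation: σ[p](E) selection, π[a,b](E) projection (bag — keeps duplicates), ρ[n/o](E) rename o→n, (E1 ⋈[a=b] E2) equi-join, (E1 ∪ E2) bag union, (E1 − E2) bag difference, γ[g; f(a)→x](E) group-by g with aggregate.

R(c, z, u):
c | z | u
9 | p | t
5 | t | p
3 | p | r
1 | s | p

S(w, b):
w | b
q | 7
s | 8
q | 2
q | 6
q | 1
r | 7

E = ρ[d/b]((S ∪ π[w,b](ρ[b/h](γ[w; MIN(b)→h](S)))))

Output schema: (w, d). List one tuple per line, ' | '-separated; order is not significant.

Subexpression sizes:
  S → 6
  S → 6
  γ[w; MIN(b)→h](S) → 3
  ρ[b/h](γ[w; MIN(b)→h](S)) → 3
  π[w,b](ρ[b/h](γ[w; MIN(b)→h](S))) → 3
  (S ∪ π[w,b](ρ[b/h](γ[w; MIN(b)→h](S)))) → 9
  ρ[d/b]((S ∪ π[w,b](ρ[b/h](γ[w; MIN(b)→h](S))))) → 9

== RESULT ==
w | d
q | 1
q | 1
q | 2
q | 6
q | 7
r | 7
r | 7
s | 8
s | 8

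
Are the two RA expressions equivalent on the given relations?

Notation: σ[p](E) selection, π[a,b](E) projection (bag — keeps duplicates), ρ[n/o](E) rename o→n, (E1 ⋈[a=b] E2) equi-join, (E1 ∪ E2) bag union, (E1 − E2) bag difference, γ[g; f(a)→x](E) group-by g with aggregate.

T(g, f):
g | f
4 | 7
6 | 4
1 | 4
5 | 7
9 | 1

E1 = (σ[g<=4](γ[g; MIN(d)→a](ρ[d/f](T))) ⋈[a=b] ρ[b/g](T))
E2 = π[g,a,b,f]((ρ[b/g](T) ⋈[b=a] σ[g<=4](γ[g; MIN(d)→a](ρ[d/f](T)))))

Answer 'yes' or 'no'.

E1 per-node cardinality:
  T → 5
  ρ[d/f](T) → 5
  γ[g; MIN(d)→a](ρ[d/f](T)) → 5
  σ[g<=4](γ[g; MIN(d)→a](ρ[d/f](T))) → 2
  T → 5
  ρ[b/g](T) → 5
  (σ[g<=4](γ[g; MIN(d)→a](ρ[d/f](T))) ⋈[a=b] ρ[b/g](T)) → 1
E2 per-node cardinality:
  T → 5
  ρ[b/g](T) → 5
  T → 5
  ρ[d/f](T) → 5
  γ[g; MIN(d)→a](ρ[d/f](T)) → 5
  σ[g<=4](γ[g; MIN(d)→a](ρ[d/f](T))) → 2
  (ρ[b/g](T) ⋈[b=a] σ[g<=4](γ[g; MIN(d)→a](ρ[d/f](T)))) → 1
  π[g,a,b,f]((ρ[b/g](T) ⋈[b=a] σ[g<=4](γ[g; MIN(d)→a](ρ[d/f](T))))) → 1

E1 and E2 produce the same multiset:
g | a | b | f
1 | 4 | 4 | 7

yes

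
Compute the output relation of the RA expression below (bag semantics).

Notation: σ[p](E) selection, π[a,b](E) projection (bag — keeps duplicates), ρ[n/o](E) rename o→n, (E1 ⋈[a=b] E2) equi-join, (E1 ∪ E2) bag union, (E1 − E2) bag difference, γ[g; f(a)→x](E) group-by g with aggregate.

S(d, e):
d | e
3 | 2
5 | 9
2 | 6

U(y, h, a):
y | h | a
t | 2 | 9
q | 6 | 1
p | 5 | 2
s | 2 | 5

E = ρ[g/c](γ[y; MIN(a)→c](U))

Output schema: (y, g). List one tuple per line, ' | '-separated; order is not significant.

Per-node cardinality:
  U → 4
  γ[y; MIN(a)→c](U) → 4
  ρ[g/c](γ[y; MIN(a)→c](U)) → 4

== RESULT ==
y | g
p | 2
q | 1
s | 5
t | 9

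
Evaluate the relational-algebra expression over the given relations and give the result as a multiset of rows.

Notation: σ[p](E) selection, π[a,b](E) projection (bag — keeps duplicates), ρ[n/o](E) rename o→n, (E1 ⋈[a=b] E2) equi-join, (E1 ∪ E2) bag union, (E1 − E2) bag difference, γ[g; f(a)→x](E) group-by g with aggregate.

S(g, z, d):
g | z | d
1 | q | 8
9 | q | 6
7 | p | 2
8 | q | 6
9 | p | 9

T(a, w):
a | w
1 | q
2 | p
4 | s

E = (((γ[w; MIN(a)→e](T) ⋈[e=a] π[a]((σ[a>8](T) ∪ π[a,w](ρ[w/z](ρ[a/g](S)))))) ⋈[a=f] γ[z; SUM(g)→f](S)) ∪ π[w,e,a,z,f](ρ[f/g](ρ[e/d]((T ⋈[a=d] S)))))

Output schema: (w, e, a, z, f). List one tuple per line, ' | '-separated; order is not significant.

Subexpression sizes:
  T → 3
  γ[w; MIN(a)→e](T) → 3
  T → 3
  σ[a>8](T) → 0
  S → 5
  ρ[a/g](S) → 5
  ρ[w/z](ρ[a/g](S)) → 5
  π[a,w](ρ[w/z](ρ[a/g](S))) → 5
  (σ[a>8](T) ∪ π[a,w](ρ[w/z](ρ[a/g](S)))) → 5
  π[a]((σ[a>8](T) ∪ π[a,w](ρ[w/z](ρ[a/g](S))))) → 5
  (γ[w; MIN(a)→e](T) ⋈[e=a] π[a]((σ[a>8](T) ∪ π[a,w](ρ[w/z](ρ[a/g](S)))))) → 1
  S → 5
  γ[z; SUM(g)→f](S) → 2
  ((γ[w; MIN(a)→e](T) ⋈[e=a] π[a]((σ[a>8](T) ∪ π[a,w](ρ[w/z](ρ[a/g](S)))))) ⋈[a=f] γ[z; SUM(g)→f](S)) → 0
  T → 3
  S → 5
  (T ⋈[a=d] S) → 1
  ρ[e/d]((T ⋈[a=d] S)) → 1
  ρ[f/g](ρ[e/d]((T ⋈[a=d] S))) → 1
  π[w,e,a,z,f](ρ[f/g](ρ[e/d]((T ⋈[a=d] S)))) → 1
  (((γ[w; MIN(a)→e](T) ⋈[e=a] π[a]((σ[a>8](T) ∪ π[a,w](ρ[w/z](ρ[a/g](S)))))) ⋈[a=f] γ[z; SUM(g)→f](S)) ∪ π[w,e,a,z,f](ρ[f/g](ρ[e/d]((T ⋈[a=d] S))))) → 1

== RESULT ==
w | e | a | z | f
p | 2 | 2 | p | 7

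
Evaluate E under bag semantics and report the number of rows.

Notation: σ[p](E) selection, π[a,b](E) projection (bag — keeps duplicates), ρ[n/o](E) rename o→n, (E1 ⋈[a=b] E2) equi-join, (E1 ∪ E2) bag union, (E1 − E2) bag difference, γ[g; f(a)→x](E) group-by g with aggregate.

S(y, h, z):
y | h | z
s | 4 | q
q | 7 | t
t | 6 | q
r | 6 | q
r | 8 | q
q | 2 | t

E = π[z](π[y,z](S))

Row counts bottom-up:
  S → 6
  π[y,z](S) → 6
  π[z](π[y,z](S)) → 6

|E| = 6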